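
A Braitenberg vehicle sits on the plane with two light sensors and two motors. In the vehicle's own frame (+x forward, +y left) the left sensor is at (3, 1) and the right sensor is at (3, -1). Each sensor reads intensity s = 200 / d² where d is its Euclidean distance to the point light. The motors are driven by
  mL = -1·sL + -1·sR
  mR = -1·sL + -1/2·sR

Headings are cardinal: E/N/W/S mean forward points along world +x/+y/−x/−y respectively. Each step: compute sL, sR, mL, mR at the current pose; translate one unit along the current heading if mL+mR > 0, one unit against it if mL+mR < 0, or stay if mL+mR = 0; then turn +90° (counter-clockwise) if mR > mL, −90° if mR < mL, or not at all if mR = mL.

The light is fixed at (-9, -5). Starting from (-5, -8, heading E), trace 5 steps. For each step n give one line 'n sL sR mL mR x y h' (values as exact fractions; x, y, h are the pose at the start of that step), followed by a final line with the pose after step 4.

0 200/53 40/13 -4720/689 -3660/689 -5 -8 E
1 50 25/2 -125/2 -225/4 -6 -8 N
2 8 200/9 -272/9 -172/9 -6 -9 W
3 100/37 100/29 -6600/1073 -4750/1073 -5 -9 S
4 200/53 40/13 -4720/689 -3660/689 -5 -8 E
final -6 -8 N

n=0: pose=(-5,-8,E); sL=200/53, sR=40/13; mL=-4720/689, mR=-3660/689; mL+mR=-8380/689 → advance -1; mR−mL=20/13 → turn +1·90°
n=1: pose=(-6,-8,N); sL=50, sR=25/2; mL=-125/2, mR=-225/4; mL+mR=-475/4 → advance -1; mR−mL=25/4 → turn +1·90°
n=2: pose=(-6,-9,W); sL=8, sR=200/9; mL=-272/9, mR=-172/9; mL+mR=-148/3 → advance -1; mR−mL=100/9 → turn +1·90°
n=3: pose=(-5,-9,S); sL=100/37, sR=100/29; mL=-6600/1073, mR=-4750/1073; mL+mR=-11350/1073 → advance -1; mR−mL=50/29 → turn +1·90°
n=4: pose=(-5,-8,E); sL=200/53, sR=40/13; mL=-4720/689, mR=-3660/689; mL+mR=-8380/689 → advance -1; mR−mL=20/13 → turn +1·90°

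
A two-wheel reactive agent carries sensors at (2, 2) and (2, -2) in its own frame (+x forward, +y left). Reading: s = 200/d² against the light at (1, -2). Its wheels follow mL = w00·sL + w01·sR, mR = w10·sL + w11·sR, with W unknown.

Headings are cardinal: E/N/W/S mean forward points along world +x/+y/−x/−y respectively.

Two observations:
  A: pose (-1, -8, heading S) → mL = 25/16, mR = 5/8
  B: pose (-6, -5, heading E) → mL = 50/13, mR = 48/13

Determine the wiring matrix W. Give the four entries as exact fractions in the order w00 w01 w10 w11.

obs A: pose=(-1,-8,S) → sL=25/8, sR=5/2, mL=25/16, mR=5/8
obs B: pose=(-6,-5,E) → sL=100/13, sR=4, mL=50/13, mR=48/13
sensor matrix S = [[25/8, 5/2], [100/13, 4]]; det S = -175/26
solve [mL_A; mL_B] = S·[w00; w01] and [mR_A; mR_B] = S·[w10; w11]:
  w00 = 1/2, w01 = 0, w10 = 1, w11 = -1

1/2 0 1 -1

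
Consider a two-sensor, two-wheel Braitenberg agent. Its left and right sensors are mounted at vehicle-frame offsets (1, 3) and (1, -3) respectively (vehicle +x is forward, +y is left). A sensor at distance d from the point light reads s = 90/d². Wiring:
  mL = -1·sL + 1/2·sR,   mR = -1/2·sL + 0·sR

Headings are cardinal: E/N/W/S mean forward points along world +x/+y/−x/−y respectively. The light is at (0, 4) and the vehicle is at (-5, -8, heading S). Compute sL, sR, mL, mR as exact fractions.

90/173 90/233 -13185/40309 -45/173

left sensor world pos  = (-2, -9); dL² = 173
right sensor world pos = (-8, -9); dR² = 233
sL = 90/173 = 90/173
sR = 90/233 = 90/233
mL = -1·sL + 1/2·sR = -13185/40309
mR = -1/2·sL + 0·sR = -45/173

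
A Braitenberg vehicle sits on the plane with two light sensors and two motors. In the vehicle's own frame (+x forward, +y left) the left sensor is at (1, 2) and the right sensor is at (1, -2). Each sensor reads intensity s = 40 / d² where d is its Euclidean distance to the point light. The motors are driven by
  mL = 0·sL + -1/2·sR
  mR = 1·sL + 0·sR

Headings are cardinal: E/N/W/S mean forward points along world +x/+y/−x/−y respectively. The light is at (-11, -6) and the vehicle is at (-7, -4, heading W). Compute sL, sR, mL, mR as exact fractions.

left sensor world pos  = (-8, -6); dL² = 9
right sensor world pos = (-8, -2); dR² = 25
sL = 40/9 = 40/9
sR = 40/25 = 8/5
mL = 0·sL + -1/2·sR = -4/5
mR = 1·sL + 0·sR = 40/9

40/9 8/5 -4/5 40/9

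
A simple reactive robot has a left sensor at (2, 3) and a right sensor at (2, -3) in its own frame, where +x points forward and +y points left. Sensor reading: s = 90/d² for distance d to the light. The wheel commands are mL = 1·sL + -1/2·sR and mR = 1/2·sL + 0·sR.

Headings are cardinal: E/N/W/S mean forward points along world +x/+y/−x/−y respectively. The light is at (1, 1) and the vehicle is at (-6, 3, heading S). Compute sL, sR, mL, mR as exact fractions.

45/8 9/10 207/40 45/16

left sensor world pos  = (-3, 1); dL² = 16
right sensor world pos = (-9, 1); dR² = 100
sL = 90/16 = 45/8
sR = 90/100 = 9/10
mL = 1·sL + -1/2·sR = 207/40
mR = 1/2·sL + 0·sR = 45/16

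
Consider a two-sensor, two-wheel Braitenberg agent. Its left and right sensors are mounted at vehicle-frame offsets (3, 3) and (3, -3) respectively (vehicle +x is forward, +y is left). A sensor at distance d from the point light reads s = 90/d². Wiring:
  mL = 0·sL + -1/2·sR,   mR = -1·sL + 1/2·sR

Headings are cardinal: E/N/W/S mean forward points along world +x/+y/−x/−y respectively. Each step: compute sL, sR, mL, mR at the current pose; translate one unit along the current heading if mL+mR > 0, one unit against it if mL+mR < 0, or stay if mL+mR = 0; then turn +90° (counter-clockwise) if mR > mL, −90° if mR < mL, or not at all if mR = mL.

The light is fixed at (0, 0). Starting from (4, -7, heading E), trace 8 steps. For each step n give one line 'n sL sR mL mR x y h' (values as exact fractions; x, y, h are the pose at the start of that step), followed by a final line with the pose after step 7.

n=0: pose=(4,-7,E); sL=18/13, sR=90/149; mL=-45/149, mR=-2097/1937; mL+mR=-18/13 → advance -1; mR−mL=-1512/1937 → turn -1·90°
n=1: pose=(3,-7,S); sL=45/68, sR=9/10; mL=-9/20, mR=-18/85; mL+mR=-45/68 → advance -1; mR−mL=81/340 → turn +1·90°
n=2: pose=(3,-6,E); sL=2, sR=10/13; mL=-5/13, mR=-21/13; mL+mR=-2 → advance -1; mR−mL=-16/13 → turn -1·90°
n=3: pose=(2,-6,S); sL=45/53, sR=45/41; mL=-45/82, mR=-1305/4346; mL+mR=-45/53 → advance -1; mR−mL=540/2173 → turn +1·90°
n=4: pose=(2,-5,E); sL=90/29, sR=90/89; mL=-45/89, mR=-6705/2581; mL+mR=-90/29 → advance -1; mR−mL=-5400/2581 → turn -1·90°
n=5: pose=(1,-5,S); sL=9/8, sR=45/34; mL=-45/68, mR=-63/136; mL+mR=-9/8 → advance -1; mR−mL=27/136 → turn +1·90°
n=6: pose=(1,-4,E); sL=90/17, sR=18/13; mL=-9/13, mR=-1017/221; mL+mR=-90/17 → advance -1; mR−mL=-864/221 → turn -1·90°
n=7: pose=(0,-4,S); sL=45/29, sR=45/29; mL=-45/58, mR=-45/58; mL+mR=-45/29 → advance -1; mR−mL=0 → turn +0·90°

0 18/13 90/149 -45/149 -2097/1937 4 -7 E
1 45/68 9/10 -9/20 -18/85 3 -7 S
2 2 10/13 -5/13 -21/13 3 -6 E
3 45/53 45/41 -45/82 -1305/4346 2 -6 S
4 90/29 90/89 -45/89 -6705/2581 2 -5 E
5 9/8 45/34 -45/68 -63/136 1 -5 S
6 90/17 18/13 -9/13 -1017/221 1 -4 E
7 45/29 45/29 -45/58 -45/58 0 -4 S
final 0 -3 S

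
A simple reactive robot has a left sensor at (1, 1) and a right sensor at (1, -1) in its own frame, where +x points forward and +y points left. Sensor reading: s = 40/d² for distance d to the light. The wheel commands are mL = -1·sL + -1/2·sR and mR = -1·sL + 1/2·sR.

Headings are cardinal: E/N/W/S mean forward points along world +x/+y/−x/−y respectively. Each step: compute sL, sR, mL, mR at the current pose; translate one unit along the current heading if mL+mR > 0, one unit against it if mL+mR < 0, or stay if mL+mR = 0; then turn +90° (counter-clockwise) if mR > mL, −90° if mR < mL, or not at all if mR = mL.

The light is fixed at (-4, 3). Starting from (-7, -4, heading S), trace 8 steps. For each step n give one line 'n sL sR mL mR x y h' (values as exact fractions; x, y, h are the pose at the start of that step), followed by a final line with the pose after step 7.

0 10/17 1/2 -57/68 -23/68 -7 -4 S
1 40/29 40/53 -2700/1537 -1540/1537 -7 -3 E
2 4/5 20/17 -118/85 -18/85 -8 -3 N
3 40/89 40/61 -4220/5429 -660/5429 -8 -4 W
4 10/17 1/2 -57/68 -23/68 -7 -4 S
5 40/29 40/53 -2700/1537 -1540/1537 -7 -3 E
6 4/5 20/17 -118/85 -18/85 -8 -3 N
7 40/89 40/61 -4220/5429 -660/5429 -8 -4 W
final -7 -4 S

n=0: pose=(-7,-4,S); sL=10/17, sR=1/2; mL=-57/68, mR=-23/68; mL+mR=-20/17 → advance -1; mR−mL=1/2 → turn +1·90°
n=1: pose=(-7,-3,E); sL=40/29, sR=40/53; mL=-2700/1537, mR=-1540/1537; mL+mR=-80/29 → advance -1; mR−mL=40/53 → turn +1·90°
n=2: pose=(-8,-3,N); sL=4/5, sR=20/17; mL=-118/85, mR=-18/85; mL+mR=-8/5 → advance -1; mR−mL=20/17 → turn +1·90°
n=3: pose=(-8,-4,W); sL=40/89, sR=40/61; mL=-4220/5429, mR=-660/5429; mL+mR=-80/89 → advance -1; mR−mL=40/61 → turn +1·90°
n=4: pose=(-7,-4,S); sL=10/17, sR=1/2; mL=-57/68, mR=-23/68; mL+mR=-20/17 → advance -1; mR−mL=1/2 → turn +1·90°
n=5: pose=(-7,-3,E); sL=40/29, sR=40/53; mL=-2700/1537, mR=-1540/1537; mL+mR=-80/29 → advance -1; mR−mL=40/53 → turn +1·90°
n=6: pose=(-8,-3,N); sL=4/5, sR=20/17; mL=-118/85, mR=-18/85; mL+mR=-8/5 → advance -1; mR−mL=20/17 → turn +1·90°
n=7: pose=(-8,-4,W); sL=40/89, sR=40/61; mL=-4220/5429, mR=-660/5429; mL+mR=-80/89 → advance -1; mR−mL=40/61 → turn +1·90°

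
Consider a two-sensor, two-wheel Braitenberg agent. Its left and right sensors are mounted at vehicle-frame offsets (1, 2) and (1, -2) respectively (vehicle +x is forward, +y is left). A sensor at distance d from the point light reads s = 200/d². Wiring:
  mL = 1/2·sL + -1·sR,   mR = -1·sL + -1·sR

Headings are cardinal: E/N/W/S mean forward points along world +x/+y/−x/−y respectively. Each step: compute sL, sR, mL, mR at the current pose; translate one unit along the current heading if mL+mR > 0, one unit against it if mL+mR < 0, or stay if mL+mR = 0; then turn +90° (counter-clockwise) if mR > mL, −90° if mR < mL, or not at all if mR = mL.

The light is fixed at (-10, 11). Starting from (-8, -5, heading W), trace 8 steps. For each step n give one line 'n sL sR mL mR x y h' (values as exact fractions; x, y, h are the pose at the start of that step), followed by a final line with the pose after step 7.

0 8/13 200/197 -1812/2561 -4176/2561 -8 -5 W
1 100/113 4/5 -202/565 -952/565 -7 -5 N
2 200/241 200/377 -10500/90857 -123600/90857 -7 -6 E
3 10/17 50/81 -445/1377 -1660/1377 -8 -6 S
4 8/13 200/197 -1812/2561 -4176/2561 -8 -5 W
5 100/113 4/5 -202/565 -952/565 -7 -5 N
6 200/241 200/377 -10500/90857 -123600/90857 -7 -6 E
7 10/17 50/81 -445/1377 -1660/1377 -8 -6 S
final -8 -5 W

n=0: pose=(-8,-5,W); sL=8/13, sR=200/197; mL=-1812/2561, mR=-4176/2561; mL+mR=-5988/2561 → advance -1; mR−mL=-12/13 → turn -1·90°
n=1: pose=(-7,-5,N); sL=100/113, sR=4/5; mL=-202/565, mR=-952/565; mL+mR=-1154/565 → advance -1; mR−mL=-150/113 → turn -1·90°
n=2: pose=(-7,-6,E); sL=200/241, sR=200/377; mL=-10500/90857, mR=-123600/90857; mL+mR=-134100/90857 → advance -1; mR−mL=-300/241 → turn -1·90°
n=3: pose=(-8,-6,S); sL=10/17, sR=50/81; mL=-445/1377, mR=-1660/1377; mL+mR=-2105/1377 → advance -1; mR−mL=-15/17 → turn -1·90°
n=4: pose=(-8,-5,W); sL=8/13, sR=200/197; mL=-1812/2561, mR=-4176/2561; mL+mR=-5988/2561 → advance -1; mR−mL=-12/13 → turn -1·90°
n=5: pose=(-7,-5,N); sL=100/113, sR=4/5; mL=-202/565, mR=-952/565; mL+mR=-1154/565 → advance -1; mR−mL=-150/113 → turn -1·90°
n=6: pose=(-7,-6,E); sL=200/241, sR=200/377; mL=-10500/90857, mR=-123600/90857; mL+mR=-134100/90857 → advance -1; mR−mL=-300/241 → turn -1·90°
n=7: pose=(-8,-6,S); sL=10/17, sR=50/81; mL=-445/1377, mR=-1660/1377; mL+mR=-2105/1377 → advance -1; mR−mL=-15/17 → turn -1·90°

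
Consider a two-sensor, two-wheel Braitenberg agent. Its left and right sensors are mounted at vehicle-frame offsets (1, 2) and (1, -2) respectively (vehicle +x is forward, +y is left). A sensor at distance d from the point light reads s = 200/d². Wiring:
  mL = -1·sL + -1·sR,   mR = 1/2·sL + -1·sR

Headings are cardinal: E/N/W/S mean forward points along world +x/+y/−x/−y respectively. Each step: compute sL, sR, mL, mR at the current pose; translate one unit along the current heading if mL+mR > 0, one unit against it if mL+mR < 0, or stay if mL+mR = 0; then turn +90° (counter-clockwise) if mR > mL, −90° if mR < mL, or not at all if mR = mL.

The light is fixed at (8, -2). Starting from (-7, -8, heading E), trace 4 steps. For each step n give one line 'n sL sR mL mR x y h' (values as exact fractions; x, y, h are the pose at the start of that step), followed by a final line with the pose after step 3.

n=0: pose=(-7,-8,E); sL=50/53, sR=10/13; mL=-1180/689, mR=-205/689; mL+mR=-1385/689 → advance -1; mR−mL=75/53 → turn +1·90°
n=1: pose=(-8,-8,N); sL=200/349, sR=200/221; mL=-114000/77129, mR=-47700/77129; mL+mR=-161700/77129 → advance -1; mR−mL=300/349 → turn +1·90°
n=2: pose=(-8,-9,W); sL=20/37, sR=100/157; mL=-6840/5809, mR=-2130/5809; mL+mR=-8970/5809 → advance -1; mR−mL=30/37 → turn +1·90°
n=3: pose=(-7,-9,S); sL=200/233, sR=200/353; mL=-117200/82249, mR=-11300/82249; mL+mR=-128500/82249 → advance -1; mR−mL=300/233 → turn +1·90°

0 50/53 10/13 -1180/689 -205/689 -7 -8 E
1 200/349 200/221 -114000/77129 -47700/77129 -8 -8 N
2 20/37 100/157 -6840/5809 -2130/5809 -8 -9 W
3 200/233 200/353 -117200/82249 -11300/82249 -7 -9 S
final -7 -8 E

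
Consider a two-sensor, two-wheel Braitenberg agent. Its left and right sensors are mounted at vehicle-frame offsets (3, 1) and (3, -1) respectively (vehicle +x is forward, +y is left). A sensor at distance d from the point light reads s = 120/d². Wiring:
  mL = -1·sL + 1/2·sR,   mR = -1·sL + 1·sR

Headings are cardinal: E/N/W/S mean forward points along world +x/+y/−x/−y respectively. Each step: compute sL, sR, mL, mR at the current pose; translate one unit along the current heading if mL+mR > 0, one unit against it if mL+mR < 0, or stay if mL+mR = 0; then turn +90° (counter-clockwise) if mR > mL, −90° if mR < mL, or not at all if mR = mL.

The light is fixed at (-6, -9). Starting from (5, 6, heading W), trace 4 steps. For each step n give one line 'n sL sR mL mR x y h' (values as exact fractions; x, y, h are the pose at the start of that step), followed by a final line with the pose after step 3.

n=0: pose=(5,6,W); sL=6/13, sR=3/8; mL=-57/208, mR=-9/104; mL+mR=-75/208 → advance -1; mR−mL=3/16 → turn +1·90°
n=1: pose=(6,6,S); sL=120/313, sR=24/53; mL=-2604/16589, mR=1152/16589; mL+mR=-1452/16589 → advance -1; mR−mL=12/53 → turn +1·90°
n=2: pose=(6,7,E); sL=60/257, sR=4/15; mL=-386/3855, mR=128/3855; mL+mR=-86/1285 → advance -1; mR−mL=2/15 → turn +1·90°
n=3: pose=(5,7,N); sL=120/461, sR=24/101; mL=-6588/46561, mR=-1056/46561; mL+mR=-7644/46561 → advance -1; mR−mL=12/101 → turn +1·90°

0 6/13 3/8 -57/208 -9/104 5 6 W
1 120/313 24/53 -2604/16589 1152/16589 6 6 S
2 60/257 4/15 -386/3855 128/3855 6 7 E
3 120/461 24/101 -6588/46561 -1056/46561 5 7 N
final 5 6 W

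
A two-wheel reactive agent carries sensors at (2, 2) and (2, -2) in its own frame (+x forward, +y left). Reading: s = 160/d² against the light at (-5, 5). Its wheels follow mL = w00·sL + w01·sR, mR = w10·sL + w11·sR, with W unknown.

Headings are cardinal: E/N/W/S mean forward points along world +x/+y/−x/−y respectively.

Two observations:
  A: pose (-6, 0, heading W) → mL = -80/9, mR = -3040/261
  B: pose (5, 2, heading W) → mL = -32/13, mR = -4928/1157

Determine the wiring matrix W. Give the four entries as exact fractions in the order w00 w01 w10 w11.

obs A: pose=(-6,0,W) → sL=80/29, sR=80/9, mL=-80/9, mR=-3040/261
obs B: pose=(5,2,W) → sL=160/89, sR=32/13, mL=-32/13, mR=-4928/1157
sensor matrix S = [[80/29, 80/9], [160/89, 32/13]]; det S = -2775040/301977
solve [mL_A; mL_B] = S·[w00; w01] and [mR_A; mR_B] = S·[w10; w11]:
  w00 = 0, w01 = -1, w10 = -1, w11 = -1

0 -1 -1 -1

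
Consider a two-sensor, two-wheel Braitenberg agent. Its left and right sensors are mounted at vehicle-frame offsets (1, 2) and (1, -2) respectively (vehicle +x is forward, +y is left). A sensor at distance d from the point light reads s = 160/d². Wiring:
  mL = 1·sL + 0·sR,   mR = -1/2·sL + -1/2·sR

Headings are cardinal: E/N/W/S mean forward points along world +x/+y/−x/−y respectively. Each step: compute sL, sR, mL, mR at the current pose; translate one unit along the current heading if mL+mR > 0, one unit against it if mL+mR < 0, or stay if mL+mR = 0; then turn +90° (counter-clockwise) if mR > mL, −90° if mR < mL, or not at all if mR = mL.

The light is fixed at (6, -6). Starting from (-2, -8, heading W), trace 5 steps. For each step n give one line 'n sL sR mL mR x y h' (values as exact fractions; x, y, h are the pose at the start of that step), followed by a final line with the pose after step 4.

0 160/97 160/81 160/97 -14240/7857 -2 -8 W
1 80/41 80/13 80/41 -2160/533 -1 -8 N
2 160/37 160/61 160/37 -7840/2257 -1 -9 E
3 5 2 5 -7/2 0 -9 S
4 32/17 160/53 32/17 -2208/901 0 -10 W
final 1 -10 N

n=0: pose=(-2,-8,W); sL=160/97, sR=160/81; mL=160/97, mR=-14240/7857; mL+mR=-1280/7857 → advance -1; mR−mL=-27200/7857 → turn -1·90°
n=1: pose=(-1,-8,N); sL=80/41, sR=80/13; mL=80/41, mR=-2160/533; mL+mR=-1120/533 → advance -1; mR−mL=-3200/533 → turn -1·90°
n=2: pose=(-1,-9,E); sL=160/37, sR=160/61; mL=160/37, mR=-7840/2257; mL+mR=1920/2257 → advance +1; mR−mL=-17600/2257 → turn -1·90°
n=3: pose=(0,-9,S); sL=5, sR=2; mL=5, mR=-7/2; mL+mR=3/2 → advance +1; mR−mL=-17/2 → turn -1·90°
n=4: pose=(0,-10,W); sL=32/17, sR=160/53; mL=32/17, mR=-2208/901; mL+mR=-512/901 → advance -1; mR−mL=-3904/901 → turn -1·90°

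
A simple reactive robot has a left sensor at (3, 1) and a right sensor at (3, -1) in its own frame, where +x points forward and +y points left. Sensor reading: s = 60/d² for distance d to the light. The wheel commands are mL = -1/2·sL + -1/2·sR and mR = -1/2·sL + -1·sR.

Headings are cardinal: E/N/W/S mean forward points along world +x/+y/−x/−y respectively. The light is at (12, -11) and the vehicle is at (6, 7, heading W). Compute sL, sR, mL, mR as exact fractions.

6/37 30/221 -1218/8177 -1773/8177

left sensor world pos  = (3, 6); dL² = 370
right sensor world pos = (3, 8); dR² = 442
sL = 60/370 = 6/37
sR = 60/442 = 30/221
mL = -1/2·sL + -1/2·sR = -1218/8177
mR = -1/2·sL + -1·sR = -1773/8177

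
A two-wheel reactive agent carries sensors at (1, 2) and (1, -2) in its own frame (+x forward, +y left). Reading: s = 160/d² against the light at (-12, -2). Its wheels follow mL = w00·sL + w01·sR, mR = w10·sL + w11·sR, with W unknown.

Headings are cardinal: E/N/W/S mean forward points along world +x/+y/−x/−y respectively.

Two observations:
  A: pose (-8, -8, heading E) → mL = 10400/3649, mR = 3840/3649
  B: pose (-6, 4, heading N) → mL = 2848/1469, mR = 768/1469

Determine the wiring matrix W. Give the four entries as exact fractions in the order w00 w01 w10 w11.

1/2 1/2 1/2 -1/2

obs A: pose=(-8,-8,E) → sL=160/41, sR=160/89, mL=10400/3649, mR=3840/3649
obs B: pose=(-6,4,N) → sL=32/13, sR=160/113, mL=2848/1469, mR=768/1469
sensor matrix S = [[160/41, 160/89], [32/13, 160/113]]; det S = 5898240/5360381
solve [mL_A; mL_B] = S·[w00; w01] and [mR_A; mR_B] = S·[w10; w11]:
  w00 = 1/2, w01 = 1/2, w10 = 1/2, w11 = -1/2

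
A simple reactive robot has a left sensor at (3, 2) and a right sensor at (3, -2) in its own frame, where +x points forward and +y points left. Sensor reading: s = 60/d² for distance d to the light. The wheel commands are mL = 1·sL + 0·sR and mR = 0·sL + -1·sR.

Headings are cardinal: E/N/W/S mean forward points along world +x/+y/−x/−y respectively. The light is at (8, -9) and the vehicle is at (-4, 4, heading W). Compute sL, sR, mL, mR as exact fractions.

left sensor world pos  = (-7, 2); dL² = 346
right sensor world pos = (-7, 6); dR² = 450
sL = 60/346 = 30/173
sR = 60/450 = 2/15
mL = 1·sL + 0·sR = 30/173
mR = 0·sL + -1·sR = -2/15

30/173 2/15 30/173 -2/15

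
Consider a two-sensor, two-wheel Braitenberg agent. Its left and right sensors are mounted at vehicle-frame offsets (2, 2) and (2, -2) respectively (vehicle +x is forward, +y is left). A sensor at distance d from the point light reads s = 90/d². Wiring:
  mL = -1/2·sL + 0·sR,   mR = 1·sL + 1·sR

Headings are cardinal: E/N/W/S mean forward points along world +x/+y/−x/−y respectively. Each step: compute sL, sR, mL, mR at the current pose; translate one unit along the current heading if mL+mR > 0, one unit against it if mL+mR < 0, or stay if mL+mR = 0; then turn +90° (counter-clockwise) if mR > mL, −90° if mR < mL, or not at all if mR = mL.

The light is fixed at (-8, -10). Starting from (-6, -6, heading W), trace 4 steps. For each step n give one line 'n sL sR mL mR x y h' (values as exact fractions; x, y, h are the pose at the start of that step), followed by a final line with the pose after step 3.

n=0: pose=(-6,-6,W); sL=45/2, sR=5/2; mL=-45/4, mR=25; mL+mR=55/4 → advance +1; mR−mL=145/4 → turn +1·90°
n=1: pose=(-7,-6,S); sL=90/13, sR=18; mL=-45/13, mR=324/13; mL+mR=279/13 → advance +1; mR−mL=369/13 → turn +1·90°
n=2: pose=(-7,-7,E); sL=45/17, sR=9; mL=-45/34, mR=198/17; mL+mR=351/34 → advance +1; mR−mL=441/34 → turn +1·90°
n=3: pose=(-6,-7,N); sL=18/5, sR=90/41; mL=-9/5, mR=1188/205; mL+mR=819/205 → advance +1; mR−mL=1557/205 → turn +1·90°

0 45/2 5/2 -45/4 25 -6 -6 W
1 90/13 18 -45/13 324/13 -7 -6 S
2 45/17 9 -45/34 198/17 -7 -7 E
3 18/5 90/41 -9/5 1188/205 -6 -7 N
final -6 -6 W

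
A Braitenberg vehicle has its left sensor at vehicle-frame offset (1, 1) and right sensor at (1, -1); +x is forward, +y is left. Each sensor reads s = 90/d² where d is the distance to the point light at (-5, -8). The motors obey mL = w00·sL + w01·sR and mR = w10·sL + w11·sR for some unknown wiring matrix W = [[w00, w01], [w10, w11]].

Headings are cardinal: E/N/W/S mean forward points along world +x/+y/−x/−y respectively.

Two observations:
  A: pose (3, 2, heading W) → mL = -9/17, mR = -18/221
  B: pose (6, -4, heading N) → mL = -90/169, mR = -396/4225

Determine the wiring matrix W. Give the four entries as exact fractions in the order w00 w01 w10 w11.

obs A: pose=(3,2,W) → sL=9/13, sR=9/17, mL=-9/17, mR=-18/221
obs B: pose=(6,-4,N) → sL=18/25, sR=90/169, mL=-90/169, mR=-396/4225
sensor matrix S = [[9/13, 9/17], [18/25, 90/169]]; det S = -11664/933725
solve [mL_A; mL_B] = S·[w00; w01] and [mR_A; mR_B] = S·[w10; w11]:
  w00 = 0, w01 = -1, w10 = -1/2, w11 = 1/2

0 -1 -1/2 1/2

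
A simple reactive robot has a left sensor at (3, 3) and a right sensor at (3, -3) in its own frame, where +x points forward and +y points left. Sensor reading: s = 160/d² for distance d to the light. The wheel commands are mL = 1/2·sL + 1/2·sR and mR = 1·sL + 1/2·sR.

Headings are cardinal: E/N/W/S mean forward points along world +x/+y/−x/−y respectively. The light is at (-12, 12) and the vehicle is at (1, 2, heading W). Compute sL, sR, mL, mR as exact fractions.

left sensor world pos  = (-2, -1); dL² = 269
right sensor world pos = (-2, 5); dR² = 149
sL = 160/269 = 160/269
sR = 160/149 = 160/149
mL = 1/2·sL + 1/2·sR = 33440/40081
mR = 1·sL + 1/2·sR = 45360/40081

160/269 160/149 33440/40081 45360/40081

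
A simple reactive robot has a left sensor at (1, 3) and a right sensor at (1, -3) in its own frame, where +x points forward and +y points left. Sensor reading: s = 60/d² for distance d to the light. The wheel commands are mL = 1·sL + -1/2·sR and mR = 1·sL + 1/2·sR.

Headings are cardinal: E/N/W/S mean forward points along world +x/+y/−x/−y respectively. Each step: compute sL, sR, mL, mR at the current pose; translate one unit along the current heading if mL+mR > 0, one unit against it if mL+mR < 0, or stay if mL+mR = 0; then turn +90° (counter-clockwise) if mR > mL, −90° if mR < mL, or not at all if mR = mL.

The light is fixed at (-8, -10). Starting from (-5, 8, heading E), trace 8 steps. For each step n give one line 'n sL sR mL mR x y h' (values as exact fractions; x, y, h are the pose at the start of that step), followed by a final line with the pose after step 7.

0 60/457 60/241 750/110137 28170/110137 -5 8 E
1 30/181 6/41 687/7421 1773/7421 -4 8 N
2 12/53 60/493 4326/26129 7506/26129 -4 9 W
3 1/6 5/27 2/27 7/27 -5 9 S
4 60/457 60/241 750/110137 28170/110137 -5 8 E
5 30/181 6/41 687/7421 1773/7421 -4 8 N
6 12/53 60/493 4326/26129 7506/26129 -4 9 W
7 1/6 5/27 2/27 7/27 -5 9 S
final -5 8 E

n=0: pose=(-5,8,E); sL=60/457, sR=60/241; mL=750/110137, mR=28170/110137; mL+mR=120/457 → advance +1; mR−mL=60/241 → turn +1·90°
n=1: pose=(-4,8,N); sL=30/181, sR=6/41; mL=687/7421, mR=1773/7421; mL+mR=60/181 → advance +1; mR−mL=6/41 → turn +1·90°
n=2: pose=(-4,9,W); sL=12/53, sR=60/493; mL=4326/26129, mR=7506/26129; mL+mR=24/53 → advance +1; mR−mL=60/493 → turn +1·90°
n=3: pose=(-5,9,S); sL=1/6, sR=5/27; mL=2/27, mR=7/27; mL+mR=1/3 → advance +1; mR−mL=5/27 → turn +1·90°
n=4: pose=(-5,8,E); sL=60/457, sR=60/241; mL=750/110137, mR=28170/110137; mL+mR=120/457 → advance +1; mR−mL=60/241 → turn +1·90°
n=5: pose=(-4,8,N); sL=30/181, sR=6/41; mL=687/7421, mR=1773/7421; mL+mR=60/181 → advance +1; mR−mL=6/41 → turn +1·90°
n=6: pose=(-4,9,W); sL=12/53, sR=60/493; mL=4326/26129, mR=7506/26129; mL+mR=24/53 → advance +1; mR−mL=60/493 → turn +1·90°
n=7: pose=(-5,9,S); sL=1/6, sR=5/27; mL=2/27, mR=7/27; mL+mR=1/3 → advance +1; mR−mL=5/27 → turn +1·90°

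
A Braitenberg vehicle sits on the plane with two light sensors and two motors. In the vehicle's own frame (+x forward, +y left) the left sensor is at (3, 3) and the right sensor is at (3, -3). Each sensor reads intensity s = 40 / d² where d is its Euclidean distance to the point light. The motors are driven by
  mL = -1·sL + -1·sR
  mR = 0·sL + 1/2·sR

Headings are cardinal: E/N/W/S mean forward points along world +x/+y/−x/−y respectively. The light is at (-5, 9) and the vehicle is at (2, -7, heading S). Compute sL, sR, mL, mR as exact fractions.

left sensor world pos  = (5, -10); dL² = 461
right sensor world pos = (-1, -10); dR² = 377
sL = 40/461 = 40/461
sR = 40/377 = 40/377
mL = -1·sL + -1·sR = -33520/173797
mR = 0·sL + 1/2·sR = 20/377

40/461 40/377 -33520/173797 20/377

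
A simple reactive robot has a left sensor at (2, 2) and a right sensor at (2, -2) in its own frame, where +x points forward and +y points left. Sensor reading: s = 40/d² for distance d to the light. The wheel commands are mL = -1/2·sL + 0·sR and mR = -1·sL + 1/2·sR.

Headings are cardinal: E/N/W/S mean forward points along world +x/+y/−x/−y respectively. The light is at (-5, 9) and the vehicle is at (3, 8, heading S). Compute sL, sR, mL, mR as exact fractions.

left sensor world pos  = (5, 6); dL² = 109
right sensor world pos = (1, 6); dR² = 45
sL = 40/109 = 40/109
sR = 40/45 = 8/9
mL = -1/2·sL + 0·sR = -20/109
mR = -1·sL + 1/2·sR = 76/981

40/109 8/9 -20/109 76/981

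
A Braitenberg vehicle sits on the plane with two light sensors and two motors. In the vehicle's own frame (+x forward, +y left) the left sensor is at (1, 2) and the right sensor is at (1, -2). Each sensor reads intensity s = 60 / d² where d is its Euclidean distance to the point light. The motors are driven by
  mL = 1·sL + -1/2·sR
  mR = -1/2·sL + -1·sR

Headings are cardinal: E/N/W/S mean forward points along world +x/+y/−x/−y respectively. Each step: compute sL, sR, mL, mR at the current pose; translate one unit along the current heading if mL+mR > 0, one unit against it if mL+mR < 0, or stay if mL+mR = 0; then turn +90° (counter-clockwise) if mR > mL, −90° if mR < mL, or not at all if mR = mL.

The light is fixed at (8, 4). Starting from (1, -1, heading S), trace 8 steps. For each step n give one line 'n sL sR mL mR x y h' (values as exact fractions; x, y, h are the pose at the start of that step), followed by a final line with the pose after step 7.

n=0: pose=(1,-1,S); sL=60/61, sR=20/39; mL=1730/2379, mR=-2390/2379; mL+mR=-220/793 → advance -1; mR−mL=-4120/2379 → turn -1·90°
n=1: pose=(1,0,W); sL=3/5, sR=15/17; mL=27/170, mR=-201/170; mL+mR=-87/85 → advance -1; mR−mL=-114/85 → turn -1·90°
n=2: pose=(2,0,N); sL=60/73, sR=12/5; mL=-138/365, mR=-1026/365; mL+mR=-1164/365 → advance -1; mR−mL=-888/365 → turn -1·90°
n=3: pose=(2,-1,E); sL=30/17, sR=30/37; mL=855/629, mR=-1065/629; mL+mR=-210/629 → advance -1; mR−mL=-1920/629 → turn -1·90°
n=4: pose=(1,-1,S); sL=60/61, sR=20/39; mL=1730/2379, mR=-2390/2379; mL+mR=-220/793 → advance -1; mR−mL=-4120/2379 → turn -1·90°
n=5: pose=(1,0,W); sL=3/5, sR=15/17; mL=27/170, mR=-201/170; mL+mR=-87/85 → advance -1; mR−mL=-114/85 → turn -1·90°
n=6: pose=(2,0,N); sL=60/73, sR=12/5; mL=-138/365, mR=-1026/365; mL+mR=-1164/365 → advance -1; mR−mL=-888/365 → turn -1·90°
n=7: pose=(2,-1,E); sL=30/17, sR=30/37; mL=855/629, mR=-1065/629; mL+mR=-210/629 → advance -1; mR−mL=-1920/629 → turn -1·90°

0 60/61 20/39 1730/2379 -2390/2379 1 -1 S
1 3/5 15/17 27/170 -201/170 1 0 W
2 60/73 12/5 -138/365 -1026/365 2 0 N
3 30/17 30/37 855/629 -1065/629 2 -1 E
4 60/61 20/39 1730/2379 -2390/2379 1 -1 S
5 3/5 15/17 27/170 -201/170 1 0 W
6 60/73 12/5 -138/365 -1026/365 2 0 N
7 30/17 30/37 855/629 -1065/629 2 -1 E
final 1 -1 S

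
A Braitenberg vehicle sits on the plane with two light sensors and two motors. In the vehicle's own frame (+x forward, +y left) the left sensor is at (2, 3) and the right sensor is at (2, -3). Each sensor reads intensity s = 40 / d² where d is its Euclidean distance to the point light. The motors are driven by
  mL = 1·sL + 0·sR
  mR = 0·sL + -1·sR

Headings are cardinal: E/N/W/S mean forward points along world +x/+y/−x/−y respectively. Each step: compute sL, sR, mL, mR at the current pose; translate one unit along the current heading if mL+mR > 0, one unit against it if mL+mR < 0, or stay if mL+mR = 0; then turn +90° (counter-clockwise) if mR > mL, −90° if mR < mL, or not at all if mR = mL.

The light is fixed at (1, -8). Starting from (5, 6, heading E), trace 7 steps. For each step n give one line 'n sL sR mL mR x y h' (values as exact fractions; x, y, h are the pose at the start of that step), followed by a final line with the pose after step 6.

n=0: pose=(5,6,E); sL=8/65, sR=40/157; mL=8/65, mR=-40/157; mL+mR=-1344/10205 → advance -1; mR−mL=-3856/10205 → turn -1·90°
n=1: pose=(4,6,S); sL=2/9, sR=5/18; mL=2/9, mR=-5/18; mL+mR=-1/18 → advance -1; mR−mL=-1/2 → turn -1·90°
n=2: pose=(4,7,W); sL=8/29, sR=8/65; mL=8/29, mR=-8/65; mL+mR=288/1885 → advance +1; mR−mL=-752/1885 → turn -1·90°
n=3: pose=(3,7,N); sL=4/29, sR=20/157; mL=4/29, mR=-20/157; mL+mR=48/4553 → advance +1; mR−mL=-1208/4553 → turn -1·90°
n=4: pose=(3,8,E); sL=40/377, sR=8/37; mL=40/377, mR=-8/37; mL+mR=-1536/13949 → advance -1; mR−mL=-4496/13949 → turn -1·90°
n=5: pose=(2,8,S); sL=10/53, sR=1/5; mL=10/53, mR=-1/5; mL+mR=-3/265 → advance -1; mR−mL=-103/265 → turn -1·90°
n=6: pose=(2,9,W); sL=40/197, sR=40/401; mL=40/197, mR=-40/401; mL+mR=8160/78997 → advance +1; mR−mL=-23920/78997 → turn -1·90°

0 8/65 40/157 8/65 -40/157 5 6 E
1 2/9 5/18 2/9 -5/18 4 6 S
2 8/29 8/65 8/29 -8/65 4 7 W
3 4/29 20/157 4/29 -20/157 3 7 N
4 40/377 8/37 40/377 -8/37 3 8 E
5 10/53 1/5 10/53 -1/5 2 8 S
6 40/197 40/401 40/197 -40/401 2 9 W
final 1 9 N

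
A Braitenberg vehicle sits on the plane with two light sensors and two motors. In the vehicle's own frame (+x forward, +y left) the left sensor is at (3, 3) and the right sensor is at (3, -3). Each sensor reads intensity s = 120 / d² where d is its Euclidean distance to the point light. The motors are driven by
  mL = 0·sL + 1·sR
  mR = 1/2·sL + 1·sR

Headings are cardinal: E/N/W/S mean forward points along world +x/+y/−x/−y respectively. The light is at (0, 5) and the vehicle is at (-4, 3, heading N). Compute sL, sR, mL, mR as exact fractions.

12/5 60 60 306/5

left sensor world pos  = (-7, 6); dL² = 50
right sensor world pos = (-1, 6); dR² = 2
sL = 120/50 = 12/5
sR = 120/2 = 60
mL = 0·sL + 1·sR = 60
mR = 1/2·sL + 1·sR = 306/5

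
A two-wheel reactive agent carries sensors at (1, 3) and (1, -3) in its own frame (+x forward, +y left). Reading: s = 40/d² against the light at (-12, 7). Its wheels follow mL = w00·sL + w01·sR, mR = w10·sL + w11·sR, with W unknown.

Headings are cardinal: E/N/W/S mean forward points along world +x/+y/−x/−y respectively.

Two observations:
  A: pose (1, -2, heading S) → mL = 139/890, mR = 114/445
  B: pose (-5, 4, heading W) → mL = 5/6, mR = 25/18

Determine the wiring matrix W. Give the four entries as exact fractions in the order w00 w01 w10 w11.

1/2 1/2 1/2 1

obs A: pose=(1,-2,S) → sL=10/89, sR=1/5, mL=139/890, mR=114/445
obs B: pose=(-5,4,W) → sL=5/9, sR=10/9, mL=5/6, mR=25/18
sensor matrix S = [[10/89, 1/5], [5/9, 10/9]]; det S = 11/801
solve [mL_A; mL_B] = S·[w00; w01] and [mR_A; mR_B] = S·[w10; w11]:
  w00 = 1/2, w01 = 1/2, w10 = 1/2, w11 = 1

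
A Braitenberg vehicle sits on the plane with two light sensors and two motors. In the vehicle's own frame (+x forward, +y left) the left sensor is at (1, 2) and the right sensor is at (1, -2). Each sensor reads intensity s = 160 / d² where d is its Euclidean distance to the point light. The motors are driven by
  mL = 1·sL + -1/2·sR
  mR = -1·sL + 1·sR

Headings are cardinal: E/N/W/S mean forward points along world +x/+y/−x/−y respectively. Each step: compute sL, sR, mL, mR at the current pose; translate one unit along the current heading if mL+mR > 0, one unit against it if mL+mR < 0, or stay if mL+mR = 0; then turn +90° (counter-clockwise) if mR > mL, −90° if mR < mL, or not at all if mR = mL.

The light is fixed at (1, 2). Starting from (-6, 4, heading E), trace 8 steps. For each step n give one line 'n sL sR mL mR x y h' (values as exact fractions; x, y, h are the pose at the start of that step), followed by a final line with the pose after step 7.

0 40/13 40/9 100/117 160/117 -6 4 E
1 160/73 32/5 -368/365 1536/365 -5 4 N
2 16/5 80/37 392/185 -192/185 -5 5 W
3 160/97 160/41 -1200/3977 8960/3977 -6 5 N
4 40/17 8/5 132/85 -64/85 -6 6 W
5 32/25 160/61 -48/1525 2048/1525 -7 6 N
6 16/9 16/13 136/117 -64/117 -7 7 W
7 160/157 32/17 208/2669 2304/2669 -8 7 N
final -8 8 W

n=0: pose=(-6,4,E); sL=40/13, sR=40/9; mL=100/117, mR=160/117; mL+mR=20/9 → advance +1; mR−mL=20/39 → turn +1·90°
n=1: pose=(-5,4,N); sL=160/73, sR=32/5; mL=-368/365, mR=1536/365; mL+mR=16/5 → advance +1; mR−mL=1904/365 → turn +1·90°
n=2: pose=(-5,5,W); sL=16/5, sR=80/37; mL=392/185, mR=-192/185; mL+mR=40/37 → advance +1; mR−mL=-584/185 → turn -1·90°
n=3: pose=(-6,5,N); sL=160/97, sR=160/41; mL=-1200/3977, mR=8960/3977; mL+mR=80/41 → advance +1; mR−mL=10160/3977 → turn +1·90°
n=4: pose=(-6,6,W); sL=40/17, sR=8/5; mL=132/85, mR=-64/85; mL+mR=4/5 → advance +1; mR−mL=-196/85 → turn -1·90°
n=5: pose=(-7,6,N); sL=32/25, sR=160/61; mL=-48/1525, mR=2048/1525; mL+mR=80/61 → advance +1; mR−mL=2096/1525 → turn +1·90°
n=6: pose=(-7,7,W); sL=16/9, sR=16/13; mL=136/117, mR=-64/117; mL+mR=8/13 → advance +1; mR−mL=-200/117 → turn -1·90°
n=7: pose=(-8,7,N); sL=160/157, sR=32/17; mL=208/2669, mR=2304/2669; mL+mR=16/17 → advance +1; mR−mL=2096/2669 → turn +1·90°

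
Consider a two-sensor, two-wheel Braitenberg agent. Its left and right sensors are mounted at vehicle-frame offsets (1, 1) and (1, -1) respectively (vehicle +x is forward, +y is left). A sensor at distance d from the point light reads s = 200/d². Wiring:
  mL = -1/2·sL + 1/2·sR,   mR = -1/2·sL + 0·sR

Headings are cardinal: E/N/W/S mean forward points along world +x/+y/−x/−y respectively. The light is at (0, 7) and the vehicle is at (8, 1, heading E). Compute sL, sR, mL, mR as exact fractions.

100/53 20/13 -120/689 -50/53

left sensor world pos  = (9, 2); dL² = 106
right sensor world pos = (9, 0); dR² = 130
sL = 200/106 = 100/53
sR = 200/130 = 20/13
mL = -1/2·sL + 1/2·sR = -120/689
mR = -1/2·sL + 0·sR = -50/53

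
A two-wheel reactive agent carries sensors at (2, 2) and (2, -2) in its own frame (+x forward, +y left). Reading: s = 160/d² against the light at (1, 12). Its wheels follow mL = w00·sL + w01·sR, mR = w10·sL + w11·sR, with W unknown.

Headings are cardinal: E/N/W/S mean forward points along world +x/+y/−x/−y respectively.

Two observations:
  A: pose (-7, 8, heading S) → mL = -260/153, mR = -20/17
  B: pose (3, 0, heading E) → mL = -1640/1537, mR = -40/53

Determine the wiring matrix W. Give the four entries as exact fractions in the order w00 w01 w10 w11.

obs A: pose=(-7,8,S) → sL=20/9, sR=20/17, mL=-260/153, mR=-20/17
obs B: pose=(3,0,E) → sL=40/29, sR=40/53, mL=-1640/1537, mR=-40/53
sensor matrix S = [[20/9, 20/17], [40/29, 40/53]]; det S = 12800/235161
solve [mL_A; mL_B] = S·[w00; w01] and [mR_A; mR_B] = S·[w10; w11]:
  w00 = -1/2, w01 = -1/2, w10 = 0, w11 = -1

-1/2 -1/2 0 -1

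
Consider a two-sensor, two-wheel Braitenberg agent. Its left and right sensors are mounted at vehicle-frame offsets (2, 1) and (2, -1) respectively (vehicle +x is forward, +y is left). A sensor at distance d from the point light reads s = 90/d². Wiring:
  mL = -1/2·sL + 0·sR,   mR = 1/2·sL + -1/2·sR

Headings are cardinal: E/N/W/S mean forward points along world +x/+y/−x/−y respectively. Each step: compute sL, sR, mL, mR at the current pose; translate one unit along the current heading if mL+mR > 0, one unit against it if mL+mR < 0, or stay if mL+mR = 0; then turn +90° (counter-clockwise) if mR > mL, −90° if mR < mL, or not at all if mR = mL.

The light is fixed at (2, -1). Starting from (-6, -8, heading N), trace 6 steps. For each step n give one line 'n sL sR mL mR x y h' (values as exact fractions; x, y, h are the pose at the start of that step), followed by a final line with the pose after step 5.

n=0: pose=(-6,-8,N); sL=45/53, sR=45/37; mL=-45/106, mR=-360/1961; mL+mR=-45/74 → advance -1; mR−mL=945/3922 → turn +1·90°
n=1: pose=(-6,-9,W); sL=90/181, sR=90/149; mL=-45/181, mR=-1440/26969; mL+mR=-45/149 → advance -1; mR−mL=5265/26969 → turn +1·90°
n=2: pose=(-5,-9,S); sL=45/68, sR=45/82; mL=-45/136, mR=315/5576; mL+mR=-45/164 → advance -1; mR−mL=270/697 → turn +1·90°
n=3: pose=(-5,-8,E); sL=90/61, sR=90/89; mL=-45/61, mR=1260/5429; mL+mR=-45/89 → advance -1; mR−mL=5265/5429 → turn +1·90°
n=4: pose=(-6,-8,N); sL=45/53, sR=45/37; mL=-45/106, mR=-360/1961; mL+mR=-45/74 → advance -1; mR−mL=945/3922 → turn +1·90°
n=5: pose=(-6,-9,W); sL=90/181, sR=90/149; mL=-45/181, mR=-1440/26969; mL+mR=-45/149 → advance -1; mR−mL=5265/26969 → turn +1·90°

0 45/53 45/37 -45/106 -360/1961 -6 -8 N
1 90/181 90/149 -45/181 -1440/26969 -6 -9 W
2 45/68 45/82 -45/136 315/5576 -5 -9 S
3 90/61 90/89 -45/61 1260/5429 -5 -8 E
4 45/53 45/37 -45/106 -360/1961 -6 -8 N
5 90/181 90/149 -45/181 -1440/26969 -6 -9 W
final -5 -9 S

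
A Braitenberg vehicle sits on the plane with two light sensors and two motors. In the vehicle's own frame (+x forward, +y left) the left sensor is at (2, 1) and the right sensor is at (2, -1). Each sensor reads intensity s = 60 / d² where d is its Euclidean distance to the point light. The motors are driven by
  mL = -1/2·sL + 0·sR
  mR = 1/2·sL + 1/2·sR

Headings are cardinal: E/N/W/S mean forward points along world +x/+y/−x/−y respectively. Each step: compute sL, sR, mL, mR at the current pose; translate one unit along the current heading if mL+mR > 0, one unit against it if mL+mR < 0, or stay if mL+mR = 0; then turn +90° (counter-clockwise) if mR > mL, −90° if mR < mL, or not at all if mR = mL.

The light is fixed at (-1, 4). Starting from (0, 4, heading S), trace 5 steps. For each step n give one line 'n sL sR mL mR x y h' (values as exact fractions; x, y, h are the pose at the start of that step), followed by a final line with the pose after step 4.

n=0: pose=(0,4,S); sL=15/2, sR=15; mL=-15/4, mR=45/4; mL+mR=15/2 → advance +1; mR−mL=15 → turn +1·90°
n=1: pose=(0,3,E); sL=20/3, sR=60/13; mL=-10/3, mR=220/39; mL+mR=30/13 → advance +1; mR−mL=350/39 → turn +1·90°
n=2: pose=(1,3,N); sL=30, sR=6; mL=-15, mR=18; mL+mR=3 → advance +1; mR−mL=33 → turn +1·90°
n=3: pose=(1,4,W); sL=60, sR=60; mL=-30, mR=60; mL+mR=30 → advance +1; mR−mL=90 → turn +1·90°
n=4: pose=(0,4,S); sL=15/2, sR=15; mL=-15/4, mR=45/4; mL+mR=15/2 → advance +1; mR−mL=15 → turn +1·90°

0 15/2 15 -15/4 45/4 0 4 S
1 20/3 60/13 -10/3 220/39 0 3 E
2 30 6 -15 18 1 3 N
3 60 60 -30 60 1 4 W
4 15/2 15 -15/4 45/4 0 4 S
final 0 3 E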